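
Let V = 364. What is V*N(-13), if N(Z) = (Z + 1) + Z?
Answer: -9100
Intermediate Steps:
N(Z) = 1 + 2*Z (N(Z) = (1 + Z) + Z = 1 + 2*Z)
V*N(-13) = 364*(1 + 2*(-13)) = 364*(1 - 26) = 364*(-25) = -9100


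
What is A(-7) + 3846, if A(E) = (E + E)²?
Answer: 4042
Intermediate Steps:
A(E) = 4*E² (A(E) = (2*E)² = 4*E²)
A(-7) + 3846 = 4*(-7)² + 3846 = 4*49 + 3846 = 196 + 3846 = 4042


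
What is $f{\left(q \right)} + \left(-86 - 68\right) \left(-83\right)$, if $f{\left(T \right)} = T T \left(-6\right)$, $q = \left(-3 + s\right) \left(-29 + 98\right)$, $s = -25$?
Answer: $-22382962$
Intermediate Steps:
$q = -1932$ ($q = \left(-3 - 25\right) \left(-29 + 98\right) = \left(-28\right) 69 = -1932$)
$f{\left(T \right)} = - 6 T^{2}$ ($f{\left(T \right)} = T^{2} \left(-6\right) = - 6 T^{2}$)
$f{\left(q \right)} + \left(-86 - 68\right) \left(-83\right) = - 6 \left(-1932\right)^{2} + \left(-86 - 68\right) \left(-83\right) = \left(-6\right) 3732624 - -12782 = -22395744 + 12782 = -22382962$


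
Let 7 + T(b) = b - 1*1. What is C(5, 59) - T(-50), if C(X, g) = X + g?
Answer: 122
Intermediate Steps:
T(b) = -8 + b (T(b) = -7 + (b - 1*1) = -7 + (b - 1) = -7 + (-1 + b) = -8 + b)
C(5, 59) - T(-50) = (5 + 59) - (-8 - 50) = 64 - 1*(-58) = 64 + 58 = 122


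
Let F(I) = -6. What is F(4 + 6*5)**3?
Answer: -216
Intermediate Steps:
F(4 + 6*5)**3 = (-6)**3 = -216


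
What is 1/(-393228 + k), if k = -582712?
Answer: -1/975940 ≈ -1.0247e-6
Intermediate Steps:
1/(-393228 + k) = 1/(-393228 - 582712) = 1/(-975940) = -1/975940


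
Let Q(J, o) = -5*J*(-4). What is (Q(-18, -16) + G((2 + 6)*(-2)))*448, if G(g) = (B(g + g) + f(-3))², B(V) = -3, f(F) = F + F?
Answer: -124992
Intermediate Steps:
f(F) = 2*F
G(g) = 81 (G(g) = (-3 + 2*(-3))² = (-3 - 6)² = (-9)² = 81)
Q(J, o) = 20*J
(Q(-18, -16) + G((2 + 6)*(-2)))*448 = (20*(-18) + 81)*448 = (-360 + 81)*448 = -279*448 = -124992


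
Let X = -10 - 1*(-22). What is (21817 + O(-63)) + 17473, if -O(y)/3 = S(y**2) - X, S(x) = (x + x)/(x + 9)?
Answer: 8689723/221 ≈ 39320.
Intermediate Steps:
X = 12 (X = -10 + 22 = 12)
S(x) = 2*x/(9 + x) (S(x) = (2*x)/(9 + x) = 2*x/(9 + x))
O(y) = 36 - 6*y**2/(9 + y**2) (O(y) = -3*(2*y**2/(9 + y**2) - 1*12) = -3*(2*y**2/(9 + y**2) - 12) = -3*(-12 + 2*y**2/(9 + y**2)) = 36 - 6*y**2/(9 + y**2))
(21817 + O(-63)) + 17473 = (21817 + 6*(54 + 5*(-63)**2)/(9 + (-63)**2)) + 17473 = (21817 + 6*(54 + 5*3969)/(9 + 3969)) + 17473 = (21817 + 6*(54 + 19845)/3978) + 17473 = (21817 + 6*(1/3978)*19899) + 17473 = (21817 + 6633/221) + 17473 = 4828190/221 + 17473 = 8689723/221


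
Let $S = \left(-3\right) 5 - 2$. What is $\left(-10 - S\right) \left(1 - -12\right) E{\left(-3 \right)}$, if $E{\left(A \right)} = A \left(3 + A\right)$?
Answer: $0$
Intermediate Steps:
$S = -17$ ($S = -15 - 2 = -17$)
$\left(-10 - S\right) \left(1 - -12\right) E{\left(-3 \right)} = \left(-10 - -17\right) \left(1 - -12\right) \left(- 3 \left(3 - 3\right)\right) = \left(-10 + 17\right) \left(1 + 12\right) \left(\left(-3\right) 0\right) = 7 \cdot 13 \cdot 0 = 91 \cdot 0 = 0$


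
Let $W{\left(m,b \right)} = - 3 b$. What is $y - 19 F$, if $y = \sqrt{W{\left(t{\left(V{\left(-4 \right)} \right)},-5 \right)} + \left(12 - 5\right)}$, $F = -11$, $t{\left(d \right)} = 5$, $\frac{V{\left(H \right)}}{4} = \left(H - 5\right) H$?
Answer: $209 + \sqrt{22} \approx 213.69$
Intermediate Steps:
$V{\left(H \right)} = 4 H \left(-5 + H\right)$ ($V{\left(H \right)} = 4 \left(H - 5\right) H = 4 \left(-5 + H\right) H = 4 H \left(-5 + H\right)$)
$y = \sqrt{22}$ ($y = \sqrt{\left(-3\right) \left(-5\right) + \left(12 - 5\right)} = \sqrt{15 + 7} = \sqrt{22} \approx 4.6904$)
$y - 19 F = \sqrt{22} - -209 = \sqrt{22} + 209 = 209 + \sqrt{22}$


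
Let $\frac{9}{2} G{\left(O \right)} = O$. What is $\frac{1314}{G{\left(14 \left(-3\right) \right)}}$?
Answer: $- \frac{1971}{14} \approx -140.79$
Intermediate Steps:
$G{\left(O \right)} = \frac{2 O}{9}$
$\frac{1314}{G{\left(14 \left(-3\right) \right)}} = \frac{1314}{\frac{2}{9} \cdot 14 \left(-3\right)} = \frac{1314}{\frac{2}{9} \left(-42\right)} = \frac{1314}{- \frac{28}{3}} = 1314 \left(- \frac{3}{28}\right) = - \frac{1971}{14}$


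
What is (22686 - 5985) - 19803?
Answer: -3102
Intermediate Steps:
(22686 - 5985) - 19803 = 16701 - 19803 = -3102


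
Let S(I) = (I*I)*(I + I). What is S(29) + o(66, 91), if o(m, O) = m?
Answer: 48844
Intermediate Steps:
S(I) = 2*I**3 (S(I) = I**2*(2*I) = 2*I**3)
S(29) + o(66, 91) = 2*29**3 + 66 = 2*24389 + 66 = 48778 + 66 = 48844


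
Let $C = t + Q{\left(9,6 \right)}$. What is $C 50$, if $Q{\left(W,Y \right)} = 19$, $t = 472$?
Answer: $24550$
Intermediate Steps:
$C = 491$ ($C = 472 + 19 = 491$)
$C 50 = 491 \cdot 50 = 24550$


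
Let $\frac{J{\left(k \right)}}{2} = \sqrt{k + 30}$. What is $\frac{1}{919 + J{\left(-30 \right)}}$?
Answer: $\frac{1}{919} \approx 0.0010881$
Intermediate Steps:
$J{\left(k \right)} = 2 \sqrt{30 + k}$ ($J{\left(k \right)} = 2 \sqrt{k + 30} = 2 \sqrt{30 + k}$)
$\frac{1}{919 + J{\left(-30 \right)}} = \frac{1}{919 + 2 \sqrt{30 - 30}} = \frac{1}{919 + 2 \sqrt{0}} = \frac{1}{919 + 2 \cdot 0} = \frac{1}{919 + 0} = \frac{1}{919}$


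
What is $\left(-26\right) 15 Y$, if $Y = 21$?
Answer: $-8190$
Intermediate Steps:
$\left(-26\right) 15 Y = \left(-26\right) 15 \cdot 21 = \left(-390\right) 21 = -8190$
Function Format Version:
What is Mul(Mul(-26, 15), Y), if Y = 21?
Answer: -8190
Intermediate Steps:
Mul(Mul(-26, 15), Y) = Mul(Mul(-26, 15), 21) = Mul(-390, 21) = -8190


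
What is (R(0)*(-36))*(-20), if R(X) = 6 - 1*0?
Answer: 4320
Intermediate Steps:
R(X) = 6 (R(X) = 6 + 0 = 6)
(R(0)*(-36))*(-20) = (6*(-36))*(-20) = -216*(-20) = 4320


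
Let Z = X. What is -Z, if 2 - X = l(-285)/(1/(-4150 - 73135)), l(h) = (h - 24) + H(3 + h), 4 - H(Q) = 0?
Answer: 23571923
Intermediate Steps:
H(Q) = 4 (H(Q) = 4 - 1*0 = 4 + 0 = 4)
l(h) = -20 + h (l(h) = (h - 24) + 4 = (-24 + h) + 4 = -20 + h)
X = -23571923 (X = 2 - (-20 - 285)/(1/(-4150 - 73135)) = 2 - (-305)/(1/(-77285)) = 2 - (-305)/(-1/77285) = 2 - (-305)*(-77285) = 2 - 1*23571925 = 2 - 23571925 = -23571923)
Z = -23571923
-Z = -1*(-23571923) = 23571923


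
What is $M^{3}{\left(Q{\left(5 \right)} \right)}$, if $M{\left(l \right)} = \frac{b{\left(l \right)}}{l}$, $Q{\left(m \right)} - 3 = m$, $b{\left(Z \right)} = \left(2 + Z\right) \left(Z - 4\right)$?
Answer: $125$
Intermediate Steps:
$b{\left(Z \right)} = \left(-4 + Z\right) \left(2 + Z\right)$ ($b{\left(Z \right)} = \left(2 + Z\right) \left(-4 + Z\right) = \left(-4 + Z\right) \left(2 + Z\right)$)
$Q{\left(m \right)} = 3 + m$
$M{\left(l \right)} = \frac{-8 + l^{2} - 2 l}{l}$
$M^{3}{\left(Q{\left(5 \right)} \right)} = \left(-2 + \left(3 + 5\right) - \frac{8}{3 + 5}\right)^{3} = \left(-2 + 8 - \frac{8}{8}\right)^{3} = \left(-2 + 8 - 1\right)^{3} = 5^{3} = 125$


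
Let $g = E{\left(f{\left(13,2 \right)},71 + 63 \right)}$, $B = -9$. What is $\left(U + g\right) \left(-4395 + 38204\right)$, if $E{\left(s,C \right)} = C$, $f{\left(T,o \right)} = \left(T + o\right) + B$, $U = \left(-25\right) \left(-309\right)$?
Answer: $265704931$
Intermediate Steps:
$U = 7725$
$f{\left(T,o \right)} = -9 + T + o$ ($f{\left(T,o \right)} = \left(T + o\right) - 9 = -9 + T + o$)
$g = 134$ ($g = 71 + 63 = 134$)
$\left(U + g\right) \left(-4395 + 38204\right) = \left(7725 + 134\right) \left(-4395 + 38204\right) = 7859 \cdot 33809 = 265704931$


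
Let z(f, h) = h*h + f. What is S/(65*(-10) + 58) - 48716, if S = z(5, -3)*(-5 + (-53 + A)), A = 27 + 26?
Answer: -14419901/296 ≈ -48716.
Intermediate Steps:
z(f, h) = f + h**2 (z(f, h) = h**2 + f = f + h**2)
A = 53
S = -70 (S = (5 + (-3)**2)*(-5 + (-53 + 53)) = (5 + 9)*(-5 + 0) = 14*(-5) = -70)
S/(65*(-10) + 58) - 48716 = -70/(65*(-10) + 58) - 48716 = -70/(-650 + 58) - 48716 = -70/(-592) - 48716 = -70*(-1/592) - 48716 = 35/296 - 48716 = -14419901/296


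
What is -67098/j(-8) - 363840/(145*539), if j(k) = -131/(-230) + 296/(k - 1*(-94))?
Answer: -10375606332684/620128663 ≈ -16731.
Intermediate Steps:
j(k) = 131/230 + 296/(94 + k) (j(k) = -131*(-1/230) + 296/(k + 94) = 131/230 + 296/(94 + k))
-67098/j(-8) - 363840/(145*539) = -67098*230*(94 - 8)/(80394 + 131*(-8)) - 363840/(145*539) = -67098*19780/(80394 - 1048) - 363840/78155 = -67098/((1/230)*(1/86)*79346) - 363840*1/78155 = -67098/39673/9890 - 72768/15631 = -67098*9890/39673 - 72768/15631 = -663599220/39673 - 72768/15631 = -10375606332684/620128663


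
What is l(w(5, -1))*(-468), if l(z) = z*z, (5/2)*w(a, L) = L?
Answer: -1872/25 ≈ -74.880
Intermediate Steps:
w(a, L) = 2*L/5
l(z) = z**2
l(w(5, -1))*(-468) = ((2/5)*(-1))**2*(-468) = (-2/5)**2*(-468) = (4/25)*(-468) = -1872/25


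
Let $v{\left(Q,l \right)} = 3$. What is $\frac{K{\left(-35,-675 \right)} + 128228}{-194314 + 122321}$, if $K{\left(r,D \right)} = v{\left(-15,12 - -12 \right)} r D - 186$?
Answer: $- \frac{198917}{71993} \approx -2.763$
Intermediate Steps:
$K{\left(r,D \right)} = -186 + 3 D r$ ($K{\left(r,D \right)} = 3 r D - 186 = 3 D r - 186 = -186 + 3 D r$)
$\frac{K{\left(-35,-675 \right)} + 128228}{-194314 + 122321} = \frac{\left(-186 + 3 \left(-675\right) \left(-35\right)\right) + 128228}{-194314 + 122321} = \frac{\left(-186 + 70875\right) + 128228}{-71993} = \left(70689 + 128228\right) \left(- \frac{1}{71993}\right) = 198917 \left(- \frac{1}{71993}\right) = - \frac{198917}{71993}$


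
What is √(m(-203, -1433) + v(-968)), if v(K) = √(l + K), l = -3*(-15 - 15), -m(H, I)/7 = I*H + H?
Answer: √(-2034872 + I*√878) ≈ 0.01 + 1426.5*I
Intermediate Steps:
m(H, I) = -7*H - 7*H*I (m(H, I) = -7*(I*H + H) = -7*(H*I + H) = -7*(H + H*I) = -7*H - 7*H*I)
l = 90 (l = -3*(-30) = 90)
v(K) = √(90 + K)
√(m(-203, -1433) + v(-968)) = √(-7*(-203)*(1 - 1433) + √(90 - 968)) = √(-7*(-203)*(-1432) + √(-878)) = √(-2034872 + I*√878)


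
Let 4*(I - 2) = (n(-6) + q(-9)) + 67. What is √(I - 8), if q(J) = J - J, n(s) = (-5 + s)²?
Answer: √41 ≈ 6.4031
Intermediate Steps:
q(J) = 0
I = 49 (I = 2 + (((-5 - 6)² + 0) + 67)/4 = 2 + (((-11)² + 0) + 67)/4 = 2 + ((121 + 0) + 67)/4 = 2 + (121 + 67)/4 = 2 + (¼)*188 = 2 + 47 = 49)
√(I - 8) = √(49 - 8) = √41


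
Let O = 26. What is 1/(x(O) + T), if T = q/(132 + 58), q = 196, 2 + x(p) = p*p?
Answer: 95/64128 ≈ 0.0014814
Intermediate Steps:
x(p) = -2 + p**2 (x(p) = -2 + p*p = -2 + p**2)
T = 98/95 (T = 196/(132 + 58) = 196/190 = 196*(1/190) = 98/95 ≈ 1.0316)
1/(x(O) + T) = 1/((-2 + 26**2) + 98/95) = 1/((-2 + 676) + 98/95) = 1/(674 + 98/95) = 1/(64128/95) = 95/64128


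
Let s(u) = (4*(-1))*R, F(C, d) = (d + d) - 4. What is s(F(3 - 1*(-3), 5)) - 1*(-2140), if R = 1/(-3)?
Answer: 6424/3 ≈ 2141.3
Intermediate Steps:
F(C, d) = -4 + 2*d (F(C, d) = 2*d - 4 = -4 + 2*d)
R = -⅓ (R = 1*(-⅓) = -⅓ ≈ -0.33333)
s(u) = 4/3 (s(u) = (4*(-1))*(-⅓) = -4*(-⅓) = 4/3)
s(F(3 - 1*(-3), 5)) - 1*(-2140) = 4/3 - 1*(-2140) = 4/3 + 2140 = 6424/3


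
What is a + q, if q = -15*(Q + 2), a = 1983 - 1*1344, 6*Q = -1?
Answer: 1223/2 ≈ 611.50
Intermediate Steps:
Q = -⅙ (Q = (⅙)*(-1) = -⅙ ≈ -0.16667)
a = 639 (a = 1983 - 1344 = 639)
q = -55/2 (q = -15*(-⅙ + 2) = -15*11/6 = -55/2 ≈ -27.500)
a + q = 639 - 55/2 = 1223/2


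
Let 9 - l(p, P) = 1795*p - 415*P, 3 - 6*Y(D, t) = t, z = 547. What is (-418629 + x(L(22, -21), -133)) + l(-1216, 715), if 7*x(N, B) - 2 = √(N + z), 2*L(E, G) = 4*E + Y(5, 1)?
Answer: 14425777/7 + √21282/42 ≈ 2.0608e+6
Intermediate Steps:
Y(D, t) = ½ - t/6
L(E, G) = ⅙ + 2*E (L(E, G) = (4*E + (½ - ⅙*1))/2 = (4*E + (½ - ⅙))/2 = (4*E + ⅓)/2 = (⅓ + 4*E)/2 = ⅙ + 2*E)
x(N, B) = 2/7 + √(547 + N)/7 (x(N, B) = 2/7 + √(N + 547)/7 = 2/7 + √(547 + N)/7)
l(p, P) = 9 - 1795*p + 415*P (l(p, P) = 9 - (1795*p - 415*P) = 9 - (-415*P + 1795*p) = 9 + (-1795*p + 415*P) = 9 - 1795*p + 415*P)
(-418629 + x(L(22, -21), -133)) + l(-1216, 715) = (-418629 + (2/7 + √(547 + (⅙ + 2*22))/7)) + (9 - 1795*(-1216) + 415*715) = (-418629 + (2/7 + √(547 + (⅙ + 44))/7)) + (9 + 2182720 + 296725) = (-418629 + (2/7 + √(547 + 265/6)/7)) + 2479454 = (-418629 + (2/7 + √(3547/6)/7)) + 2479454 = (-418629 + (2/7 + (√21282/6)/7)) + 2479454 = (-418629 + (2/7 + √21282/42)) + 2479454 = (-2930401/7 + √21282/42) + 2479454 = 14425777/7 + √21282/42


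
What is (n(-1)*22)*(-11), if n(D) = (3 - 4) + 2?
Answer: -242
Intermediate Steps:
n(D) = 1 (n(D) = -1 + 2 = 1)
(n(-1)*22)*(-11) = (1*22)*(-11) = 22*(-11) = -242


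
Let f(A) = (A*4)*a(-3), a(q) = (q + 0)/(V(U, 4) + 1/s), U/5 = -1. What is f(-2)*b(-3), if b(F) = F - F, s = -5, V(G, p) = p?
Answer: 0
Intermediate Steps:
U = -5 (U = 5*(-1) = -5)
a(q) = 5*q/19 (a(q) = (q + 0)/(4 + 1/(-5)) = q/(4 - ⅕) = q/(19/5) = q*(5/19) = 5*q/19)
b(F) = 0
f(A) = -60*A/19 (f(A) = (A*4)*((5/19)*(-3)) = (4*A)*(-15/19) = -60*A/19)
f(-2)*b(-3) = -60/19*(-2)*0 = (120/19)*0 = 0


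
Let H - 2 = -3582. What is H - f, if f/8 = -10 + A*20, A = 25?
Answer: -7500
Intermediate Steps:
H = -3580 (H = 2 - 3582 = -3580)
f = 3920 (f = 8*(-10 + 25*20) = 8*(-10 + 500) = 8*490 = 3920)
H - f = -3580 - 1*3920 = -3580 - 3920 = -7500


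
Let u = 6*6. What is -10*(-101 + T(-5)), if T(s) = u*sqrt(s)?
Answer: 1010 - 360*I*sqrt(5) ≈ 1010.0 - 804.98*I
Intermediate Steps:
u = 36
T(s) = 36*sqrt(s)
-10*(-101 + T(-5)) = -10*(-101 + 36*sqrt(-5)) = -10*(-101 + 36*(I*sqrt(5))) = -10*(-101 + 36*I*sqrt(5)) = 1010 - 360*I*sqrt(5)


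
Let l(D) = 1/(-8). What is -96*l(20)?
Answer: 12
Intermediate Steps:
l(D) = -1/8
-96*l(20) = -96*(-1/8) = 12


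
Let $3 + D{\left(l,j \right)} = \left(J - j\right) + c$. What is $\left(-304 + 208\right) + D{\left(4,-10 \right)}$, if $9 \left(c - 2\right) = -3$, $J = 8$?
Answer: $- \frac{238}{3} \approx -79.333$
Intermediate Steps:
$c = \frac{5}{3}$ ($c = 2 + \frac{1}{9} \left(-3\right) = 2 - \frac{1}{3} = \frac{5}{3} \approx 1.6667$)
$D{\left(l,j \right)} = \frac{20}{3} - j$ ($D{\left(l,j \right)} = -3 + \left(\left(8 - j\right) + \frac{5}{3}\right) = -3 - \left(- \frac{29}{3} + j\right) = \frac{20}{3} - j$)
$\left(-304 + 208\right) + D{\left(4,-10 \right)} = \left(-304 + 208\right) + \left(\frac{20}{3} - -10\right) = -96 + \left(\frac{20}{3} + 10\right) = -96 + \frac{50}{3} = - \frac{238}{3}$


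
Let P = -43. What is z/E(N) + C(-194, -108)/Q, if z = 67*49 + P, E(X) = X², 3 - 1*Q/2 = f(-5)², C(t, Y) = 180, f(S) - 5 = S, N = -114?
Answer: 10920/361 ≈ 30.249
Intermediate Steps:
f(S) = 5 + S
Q = 6 (Q = 6 - 2*(5 - 5)² = 6 - 2*0² = 6 - 2*0 = 6 + 0 = 6)
z = 3240 (z = 67*49 - 43 = 3283 - 43 = 3240)
z/E(N) + C(-194, -108)/Q = 3240/((-114)²) + 180/6 = 3240/12996 + 180*(⅙) = 3240*(1/12996) + 30 = 90/361 + 30 = 10920/361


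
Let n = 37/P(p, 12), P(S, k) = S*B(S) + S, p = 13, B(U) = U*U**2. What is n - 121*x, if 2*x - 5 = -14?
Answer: 7779290/14287 ≈ 544.50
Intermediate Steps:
x = -9/2 (x = 5/2 + (1/2)*(-14) = 5/2 - 7 = -9/2 ≈ -4.5000)
B(U) = U**3
P(S, k) = S + S**4 (P(S, k) = S*S**3 + S = S**4 + S = S + S**4)
n = 37/28574 (n = 37/(13 + 13**4) = 37/(13 + 28561) = 37/28574 ≈ 0.0012949)
n - 121*x = 37/28574 - 121*(-9/2) = 37/28574 + 1089/2 = 7779290/14287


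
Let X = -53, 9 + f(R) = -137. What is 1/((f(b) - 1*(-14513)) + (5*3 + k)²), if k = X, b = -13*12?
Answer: 1/15811 ≈ 6.3247e-5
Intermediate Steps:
b = -156
f(R) = -146 (f(R) = -9 - 137 = -146)
k = -53
1/((f(b) - 1*(-14513)) + (5*3 + k)²) = 1/((-146 - 1*(-14513)) + (5*3 - 53)²) = 1/((-146 + 14513) + (15 - 53)²) = 1/(14367 + (-38)²) = 1/(14367 + 1444) = 1/15811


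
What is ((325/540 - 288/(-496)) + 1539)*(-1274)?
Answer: -3284710247/1674 ≈ -1.9622e+6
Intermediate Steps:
((325/540 - 288/(-496)) + 1539)*(-1274) = ((325*(1/540) - 288*(-1/496)) + 1539)*(-1274) = ((65/108 + 18/31) + 1539)*(-1274) = (3959/3348 + 1539)*(-1274) = (5156531/3348)*(-1274) = -3284710247/1674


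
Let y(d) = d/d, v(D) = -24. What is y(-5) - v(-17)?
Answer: 25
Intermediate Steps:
y(d) = 1
y(-5) - v(-17) = 1 - 1*(-24) = 1 + 24 = 25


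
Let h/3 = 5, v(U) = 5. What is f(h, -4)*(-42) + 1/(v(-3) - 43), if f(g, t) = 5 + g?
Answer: -31921/38 ≈ -840.03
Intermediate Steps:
h = 15 (h = 3*5 = 15)
f(h, -4)*(-42) + 1/(v(-3) - 43) = (5 + 15)*(-42) + 1/(5 - 43) = 20*(-42) + 1/(-38) = -840 - 1/38 = -31921/38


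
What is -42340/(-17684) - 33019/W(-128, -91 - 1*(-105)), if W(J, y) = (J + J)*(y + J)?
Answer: 162935641/129022464 ≈ 1.2628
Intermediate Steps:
W(J, y) = 2*J*(J + y) (W(J, y) = (2*J)*(J + y) = 2*J*(J + y))
-42340/(-17684) - 33019/W(-128, -91 - 1*(-105)) = -42340/(-17684) - 33019*(-1/(256*(-128 + (-91 - 1*(-105))))) = -42340*(-1/17684) - 33019*(-1/(256*(-128 + (-91 + 105)))) = 10585/4421 - 33019*(-1/(256*(-128 + 14))) = 10585/4421 - 33019/(2*(-128)*(-114)) = 10585/4421 - 33019/29184 = 162935641/129022464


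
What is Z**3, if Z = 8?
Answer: 512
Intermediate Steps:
Z**3 = 8**3 = 512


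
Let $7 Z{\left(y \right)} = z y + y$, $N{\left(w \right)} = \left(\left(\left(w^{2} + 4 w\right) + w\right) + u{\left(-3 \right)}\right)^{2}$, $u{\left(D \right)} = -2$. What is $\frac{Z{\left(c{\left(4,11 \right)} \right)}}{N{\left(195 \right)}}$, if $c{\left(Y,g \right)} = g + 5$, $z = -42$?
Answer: $- \frac{164}{2661477007} \approx -6.162 \cdot 10^{-8}$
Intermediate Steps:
$c{\left(Y,g \right)} = 5 + g$
$N{\left(w \right)} = \left(-2 + w^{2} + 5 w\right)^{2}$ ($N{\left(w \right)} = \left(\left(\left(w^{2} + 4 w\right) + w\right) - 2\right)^{2} = \left(\left(w^{2} + 5 w\right) - 2\right)^{2} = \left(-2 + w^{2} + 5 w\right)^{2}$)
$Z{\left(y \right)} = - \frac{41 y}{7}$ ($Z{\left(y \right)} = \frac{- 42 y + y}{7} = \frac{\left(-41\right) y}{7} = - \frac{41 y}{7}$)
$\frac{Z{\left(c{\left(4,11 \right)} \right)}}{N{\left(195 \right)}} = \frac{\left(- \frac{41}{7}\right) \left(5 + 11\right)}{\left(-2 + 195^{2} + 5 \cdot 195\right)^{2}} = \frac{\left(- \frac{41}{7}\right) 16}{\left(-2 + 38025 + 975\right)^{2}} = - \frac{656}{7 \cdot 38998^{2}} = - \frac{656}{7 \cdot 1520844004} = \left(- \frac{656}{7}\right) \frac{1}{1520844004} = - \frac{164}{2661477007}$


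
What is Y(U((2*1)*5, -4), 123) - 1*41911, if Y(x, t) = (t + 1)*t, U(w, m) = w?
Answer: -26659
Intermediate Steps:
Y(x, t) = t*(1 + t) (Y(x, t) = (1 + t)*t = t*(1 + t))
Y(U((2*1)*5, -4), 123) - 1*41911 = 123*(1 + 123) - 1*41911 = 123*124 - 41911 = 15252 - 41911 = -26659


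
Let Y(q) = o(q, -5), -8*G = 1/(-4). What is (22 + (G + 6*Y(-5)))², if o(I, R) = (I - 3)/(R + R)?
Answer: 18429849/25600 ≈ 719.92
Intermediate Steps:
G = 1/32 (G = -⅛/(-4) = -⅛*(-¼) = 1/32 ≈ 0.031250)
o(I, R) = (-3 + I)/(2*R) (o(I, R) = (-3 + I)/((2*R)) = (-3 + I)*(1/(2*R)) = (-3 + I)/(2*R))
Y(q) = 3/10 - q/10 (Y(q) = (½)*(-3 + q)/(-5) = (½)*(-⅕)*(-3 + q) = 3/10 - q/10)
(22 + (G + 6*Y(-5)))² = (22 + (1/32 + 6*(3/10 - ⅒*(-5))))² = (22 + (1/32 + 6*(3/10 + ½)))² = (22 + (1/32 + 6*(⅘)))² = (22 + (1/32 + 24/5))² = (22 + 773/160)² = (4293/160)² = 18429849/25600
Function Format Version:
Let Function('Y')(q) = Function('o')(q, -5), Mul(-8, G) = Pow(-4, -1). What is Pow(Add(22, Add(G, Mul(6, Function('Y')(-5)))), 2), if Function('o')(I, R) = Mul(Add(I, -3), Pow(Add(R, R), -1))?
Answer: Rational(18429849, 25600) ≈ 719.92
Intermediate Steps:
G = Rational(1, 32) (G = Mul(Rational(-1, 8), Pow(-4, -1)) = Mul(Rational(-1, 8), Rational(-1, 4)) = Rational(1, 32) ≈ 0.031250)
Function('o')(I, R) = Mul(Rational(1, 2), Pow(R, -1), Add(-3, I)) (Function('o')(I, R) = Mul(Add(-3, I), Pow(Mul(2, R), -1)) = Mul(Add(-3, I), Mul(Rational(1, 2), Pow(R, -1))) = Mul(Rational(1, 2), Pow(R, -1), Add(-3, I)))
Function('Y')(q) = Add(Rational(3, 10), Mul(Rational(-1, 10), q)) (Function('Y')(q) = Mul(Rational(1, 2), Pow(-5, -1), Add(-3, q)) = Mul(Rational(1, 2), Rational(-1, 5), Add(-3, q)) = Add(Rational(3, 10), Mul(Rational(-1, 10), q)))
Pow(Add(22, Add(G, Mul(6, Function('Y')(-5)))), 2) = Pow(Add(22, Add(Rational(1, 32), Mul(6, Add(Rational(3, 10), Mul(Rational(-1, 10), -5))))), 2) = Pow(Add(22, Add(Rational(1, 32), Mul(6, Add(Rational(3, 10), Rational(1, 2))))), 2) = Pow(Add(22, Add(Rational(1, 32), Mul(6, Rational(4, 5)))), 2) = Pow(Add(22, Add(Rational(1, 32), Rational(24, 5))), 2) = Pow(Add(22, Rational(773, 160)), 2) = Pow(Rational(4293, 160), 2) = Rational(18429849, 25600)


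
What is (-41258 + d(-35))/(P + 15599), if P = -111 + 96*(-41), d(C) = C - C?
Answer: -20629/5776 ≈ -3.5715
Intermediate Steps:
d(C) = 0
P = -4047 (P = -111 - 3936 = -4047)
(-41258 + d(-35))/(P + 15599) = (-41258 + 0)/(-4047 + 15599) = -41258/11552 = -41258*1/11552 = -20629/5776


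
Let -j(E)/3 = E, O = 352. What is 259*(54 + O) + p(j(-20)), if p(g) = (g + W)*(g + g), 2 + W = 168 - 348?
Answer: 90514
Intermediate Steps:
W = -182 (W = -2 + (168 - 348) = -2 - 180 = -182)
j(E) = -3*E
p(g) = 2*g*(-182 + g) (p(g) = (g - 182)*(g + g) = (-182 + g)*(2*g) = 2*g*(-182 + g))
259*(54 + O) + p(j(-20)) = 259*(54 + 352) + 2*(-3*(-20))*(-182 - 3*(-20)) = 259*406 + 2*60*(-182 + 60) = 105154 + 2*60*(-122) = 105154 - 14640 = 90514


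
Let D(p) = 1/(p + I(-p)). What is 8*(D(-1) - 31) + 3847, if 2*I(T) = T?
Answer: 3583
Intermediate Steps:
I(T) = T/2
D(p) = 2/p (D(p) = 1/(p + (-p)/2) = 1/(p - p/2) = 1/(p/2) = 2/p)
8*(D(-1) - 31) + 3847 = 8*(2/(-1) - 31) + 3847 = 8*(2*(-1) - 31) + 3847 = 8*(-2 - 31) + 3847 = 8*(-33) + 3847 = -264 + 3847 = 3583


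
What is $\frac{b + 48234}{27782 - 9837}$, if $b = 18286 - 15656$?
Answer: $\frac{50864}{17945} \approx 2.8344$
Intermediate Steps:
$b = 2630$
$\frac{b + 48234}{27782 - 9837} = \frac{2630 + 48234}{27782 - 9837} = \frac{50864}{17945}$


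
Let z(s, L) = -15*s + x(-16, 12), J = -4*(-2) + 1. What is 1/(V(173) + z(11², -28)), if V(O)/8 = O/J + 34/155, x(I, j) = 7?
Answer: -1395/2305192 ≈ -0.00060516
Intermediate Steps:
J = 9 (J = 8 + 1 = 9)
V(O) = 272/155 + 8*O/9 (V(O) = 8*(O/9 + 34/155) = 8*(34/155 + O/9) = 272/155 + 8*O/9)
z(s, L) = 7 - 15*s (z(s, L) = -15*s + 7 = 7 - 15*s)
1/(V(173) + z(11², -28)) = 1/((272/155 + (8/9)*173) + (7 - 15*11²)) = 1/((272/155 + 1384/9) + (7 - 15*121)) = 1/(216968/1395 + (7 - 1815)) = 1/(216968/1395 - 1808) = 1/(-2305192/1395) = -1395/2305192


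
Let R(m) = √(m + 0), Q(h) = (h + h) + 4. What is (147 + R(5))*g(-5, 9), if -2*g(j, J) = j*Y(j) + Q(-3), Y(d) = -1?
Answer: -441/2 - 3*√5/2 ≈ -223.85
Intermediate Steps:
Q(h) = 4 + 2*h (Q(h) = 2*h + 4 = 4 + 2*h)
R(m) = √m
g(j, J) = 1 + j/2 (g(j, J) = -(j*(-1) + (4 + 2*(-3)))/2 = -(-j + (4 - 6))/2 = -(-j - 2)/2 = -(-2 - j)/2 = 1 + j/2)
(147 + R(5))*g(-5, 9) = (147 + √5)*(1 + (½)*(-5)) = (147 + √5)*(1 - 5/2) = (147 + √5)*(-3/2) = -441/2 - 3*√5/2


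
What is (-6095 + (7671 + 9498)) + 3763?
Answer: 14837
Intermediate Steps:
(-6095 + (7671 + 9498)) + 3763 = (-6095 + 17169) + 3763 = 11074 + 3763 = 14837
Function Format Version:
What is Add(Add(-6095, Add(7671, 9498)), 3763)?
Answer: 14837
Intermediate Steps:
Add(Add(-6095, Add(7671, 9498)), 3763) = Add(Add(-6095, 17169), 3763) = Add(11074, 3763) = 14837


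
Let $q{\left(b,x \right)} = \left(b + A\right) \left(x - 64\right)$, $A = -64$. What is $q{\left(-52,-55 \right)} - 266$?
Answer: $13538$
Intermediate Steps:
$q{\left(b,x \right)} = \left(-64 + b\right) \left(-64 + x\right)$ ($q{\left(b,x \right)} = \left(b - 64\right) \left(x - 64\right) = \left(-64 + b\right) \left(-64 + x\right)$)
$q{\left(-52,-55 \right)} - 266 = \left(4096 - -3328 - -3520 - -2860\right) - 266 = \left(4096 + 3328 + 3520 + 2860\right) - 266 = 13804 - 266 = 13538$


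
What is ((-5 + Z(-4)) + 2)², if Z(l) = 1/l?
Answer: 169/16 ≈ 10.563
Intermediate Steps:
((-5 + Z(-4)) + 2)² = ((-5 + 1/(-4)) + 2)² = ((-5 - ¼) + 2)² = (-21/4 + 2)² = (-13/4)² = 169/16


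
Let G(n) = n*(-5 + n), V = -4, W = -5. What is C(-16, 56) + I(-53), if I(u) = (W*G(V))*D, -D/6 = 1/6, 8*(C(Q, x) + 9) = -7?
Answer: 1361/8 ≈ 170.13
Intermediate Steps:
C(Q, x) = -79/8 (C(Q, x) = -9 + (⅛)*(-7) = -9 - 7/8 = -79/8)
D = -1 (D = -6/6 = -6*⅙ = -1)
I(u) = 180 (I(u) = -(-20)*(-5 - 4)*(-1) = -(-20)*(-9)*(-1) = -5*36*(-1) = -180*(-1) = 180)
C(-16, 56) + I(-53) = -79/8 + 180 = 1361/8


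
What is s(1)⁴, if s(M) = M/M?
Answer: 1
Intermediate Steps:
s(M) = 1
s(1)⁴ = 1⁴ = 1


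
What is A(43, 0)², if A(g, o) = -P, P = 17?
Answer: 289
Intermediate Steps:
A(g, o) = -17 (A(g, o) = -1*17 = -17)
A(43, 0)² = (-17)² = 289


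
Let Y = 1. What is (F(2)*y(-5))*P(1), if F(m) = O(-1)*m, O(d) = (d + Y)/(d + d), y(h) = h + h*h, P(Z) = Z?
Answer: 0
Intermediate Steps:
y(h) = h + h²
O(d) = (1 + d)/(2*d) (O(d) = (d + 1)/(d + d) = (1 + d)/((2*d)) = (1 + d)*(1/(2*d)) = (1 + d)/(2*d))
F(m) = 0 (F(m) = ((½)*(1 - 1)/(-1))*m = ((½)*(-1)*0)*m = 0*m = 0)
(F(2)*y(-5))*P(1) = (0*(-5*(1 - 5)))*1 = (0*(-5*(-4)))*1 = (0*20)*1 = 0*1 = 0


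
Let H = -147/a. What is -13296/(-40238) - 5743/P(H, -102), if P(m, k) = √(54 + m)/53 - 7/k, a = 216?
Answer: 154493102738852/5594349497 - 175931062*√7678/278063 ≈ -27824.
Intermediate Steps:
H = -49/72 (H = -147/216 = -147*1/216 = -49/72 ≈ -0.68056)
P(m, k) = -7/k + √(54 + m)/53 (P(m, k) = √(54 + m)*(1/53) - 7/k = √(54 + m)/53 - 7/k = -7/k + √(54 + m)/53)
-13296/(-40238) - 5743/P(H, -102) = -13296/(-40238) - 5743/(-7/(-102) + √(54 - 49/72)/53) = -13296*(-1/40238) - 5743/(-7*(-1/102) + √(3839/72)/53) = 6648/20119 - 5743/(7/102 + (√7678/12)/53) = 6648/20119 - 5743/(7/102 + √7678/636)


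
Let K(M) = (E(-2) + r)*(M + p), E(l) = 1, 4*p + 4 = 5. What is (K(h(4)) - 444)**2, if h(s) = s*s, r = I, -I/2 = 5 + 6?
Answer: 9865881/16 ≈ 6.1662e+5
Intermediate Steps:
p = 1/4 (p = -1 + (1/4)*5 = -1 + 5/4 = 1/4 ≈ 0.25000)
I = -22 (I = -2*(5 + 6) = -2*11 = -22)
r = -22
h(s) = s**2
K(M) = -21/4 - 21*M (K(M) = (1 - 22)*(M + 1/4) = -21*(1/4 + M) = -21/4 - 21*M)
(K(h(4)) - 444)**2 = ((-21/4 - 21*4**2) - 444)**2 = ((-21/4 - 21*16) - 444)**2 = ((-21/4 - 336) - 444)**2 = (-1365/4 - 444)**2 = (-3141/4)**2 = 9865881/16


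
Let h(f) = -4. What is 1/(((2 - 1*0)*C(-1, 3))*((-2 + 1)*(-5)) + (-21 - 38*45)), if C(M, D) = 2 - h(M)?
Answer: -1/1671 ≈ -0.00059844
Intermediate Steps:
C(M, D) = 6 (C(M, D) = 2 - 1*(-4) = 2 + 4 = 6)
1/(((2 - 1*0)*C(-1, 3))*((-2 + 1)*(-5)) + (-21 - 38*45)) = 1/(((2 - 1*0)*6)*((-2 + 1)*(-5)) + (-21 - 38*45)) = 1/(((2 + 0)*6)*(-1*(-5)) + (-21 - 1710)) = 1/((2*6)*5 - 1731) = 1/(12*5 - 1731) = 1/(60 - 1731) = 1/(-1671) = -1/1671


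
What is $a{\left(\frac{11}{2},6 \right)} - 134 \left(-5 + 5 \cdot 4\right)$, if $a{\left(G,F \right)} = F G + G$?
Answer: $- \frac{3943}{2} \approx -1971.5$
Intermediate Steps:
$a{\left(G,F \right)} = G + F G$
$a{\left(\frac{11}{2},6 \right)} - 134 \left(-5 + 5 \cdot 4\right) = \frac{11}{2} \left(1 + 6\right) - 134 \left(-5 + 5 \cdot 4\right) = 11 \cdot \frac{1}{2} \cdot 7 - 134 \left(-5 + 20\right) = \frac{11}{2} \cdot 7 - 2010 = \frac{77}{2} - 2010 = - \frac{3943}{2}$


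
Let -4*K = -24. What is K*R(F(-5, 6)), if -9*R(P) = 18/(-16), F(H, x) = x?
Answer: 3/4 ≈ 0.75000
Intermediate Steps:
R(P) = 1/8 (R(P) = -2/(-16) = -2*(-1)/16 = -1/9*(-9/8) = 1/8)
K = 6 (K = -1/4*(-24) = 6)
K*R(F(-5, 6)) = 6*(1/8) = 3/4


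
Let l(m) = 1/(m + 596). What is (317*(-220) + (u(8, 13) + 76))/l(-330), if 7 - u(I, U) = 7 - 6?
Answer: -18529028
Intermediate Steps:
u(I, U) = 6 (u(I, U) = 7 - (7 - 6) = 7 - 1*1 = 7 - 1 = 6)
l(m) = 1/(596 + m)
(317*(-220) + (u(8, 13) + 76))/l(-330) = (317*(-220) + (6 + 76))/(1/(596 - 330)) = (-69740 + 82)/(1/266) = -69658/1/266 = -69658*266 = -18529028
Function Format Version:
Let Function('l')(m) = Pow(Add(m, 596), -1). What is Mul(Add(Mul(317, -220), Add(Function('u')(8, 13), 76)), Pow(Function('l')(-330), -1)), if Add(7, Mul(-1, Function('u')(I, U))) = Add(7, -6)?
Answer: -18529028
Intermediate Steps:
Function('u')(I, U) = 6 (Function('u')(I, U) = Add(7, Mul(-1, Add(7, -6))) = Add(7, Mul(-1, 1)) = Add(7, -1) = 6)
Function('l')(m) = Pow(Add(596, m), -1)
Mul(Add(Mul(317, -220), Add(Function('u')(8, 13), 76)), Pow(Function('l')(-330), -1)) = Mul(Add(Mul(317, -220), Add(6, 76)), Pow(Pow(Add(596, -330), -1), -1)) = Mul(Add(-69740, 82), Pow(Pow(266, -1), -1)) = Mul(-69658, Pow(Rational(1, 266), -1)) = Mul(-69658, 266) = -18529028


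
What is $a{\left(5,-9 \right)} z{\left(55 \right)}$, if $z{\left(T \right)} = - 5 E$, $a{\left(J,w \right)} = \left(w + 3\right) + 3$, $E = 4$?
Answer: $60$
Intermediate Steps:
$a{\left(J,w \right)} = 6 + w$ ($a{\left(J,w \right)} = \left(3 + w\right) + 3 = 6 + w$)
$z{\left(T \right)} = -20$ ($z{\left(T \right)} = \left(-5\right) 4 = -20$)
$a{\left(5,-9 \right)} z{\left(55 \right)} = \left(6 - 9\right) \left(-20\right) = \left(-3\right) \left(-20\right) = 60$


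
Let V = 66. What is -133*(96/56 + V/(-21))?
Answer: 190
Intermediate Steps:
-133*(96/56 + V/(-21)) = -133*(96/56 + 66/(-21)) = -133*(96*(1/56) + 66*(-1/21)) = -133*(12/7 - 22/7) = -133*(-10/7) = 190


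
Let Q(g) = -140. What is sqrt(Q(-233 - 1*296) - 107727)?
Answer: I*sqrt(107867) ≈ 328.43*I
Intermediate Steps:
sqrt(Q(-233 - 1*296) - 107727) = sqrt(-140 - 107727) = sqrt(-107867) = I*sqrt(107867)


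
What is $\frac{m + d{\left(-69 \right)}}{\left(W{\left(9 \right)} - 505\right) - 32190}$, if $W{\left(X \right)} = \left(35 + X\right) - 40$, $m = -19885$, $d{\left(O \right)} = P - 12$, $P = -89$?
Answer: $\frac{6662}{10897} \approx 0.61136$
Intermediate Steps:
$d{\left(O \right)} = -101$ ($d{\left(O \right)} = -89 - 12 = -101$)
$W{\left(X \right)} = -5 + X$
$\frac{m + d{\left(-69 \right)}}{\left(W{\left(9 \right)} - 505\right) - 32190} = \frac{-19885 - 101}{\left(\left(-5 + 9\right) - 505\right) - 32190} = - \frac{19986}{\left(4 - 505\right) - 32190} = - \frac{19986}{-501 - 32190} = - \frac{19986}{-32691} = \left(-19986\right) \left(- \frac{1}{32691}\right) = \frac{6662}{10897}$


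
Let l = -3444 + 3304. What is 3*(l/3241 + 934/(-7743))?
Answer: -587302/1195003 ≈ -0.49146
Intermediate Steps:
l = -140
3*(l/3241 + 934/(-7743)) = 3*(-140/3241 + 934/(-7743)) = 3*(-140*1/3241 + 934*(-1/7743)) = 3*(-20/463 - 934/7743) = 3*(-587302/3585009) = -587302/1195003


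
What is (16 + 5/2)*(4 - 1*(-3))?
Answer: 259/2 ≈ 129.50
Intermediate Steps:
(16 + 5/2)*(4 - 1*(-3)) = (16 + 5*(½))*(4 + 3) = (16 + 5/2)*7 = (37/2)*7 = 259/2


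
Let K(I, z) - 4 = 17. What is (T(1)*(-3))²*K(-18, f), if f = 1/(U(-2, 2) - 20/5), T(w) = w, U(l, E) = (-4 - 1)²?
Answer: 189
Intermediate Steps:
U(l, E) = 25 (U(l, E) = (-5)² = 25)
f = 1/21 (f = 1/(25 - 20/5) = 1/(25 - 20*⅕) = 1/(25 - 4) = 1/21 ≈ 0.047619)
K(I, z) = 21 (K(I, z) = 4 + 17 = 21)
(T(1)*(-3))²*K(-18, f) = (1*(-3))²*21 = (-3)²*21 = 9*21 = 189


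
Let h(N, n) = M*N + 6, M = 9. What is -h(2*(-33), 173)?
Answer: 588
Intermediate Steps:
h(N, n) = 6 + 9*N (h(N, n) = 9*N + 6 = 6 + 9*N)
-h(2*(-33), 173) = -(6 + 9*(2*(-33))) = -(6 + 9*(-66)) = -(6 - 594) = -1*(-588) = 588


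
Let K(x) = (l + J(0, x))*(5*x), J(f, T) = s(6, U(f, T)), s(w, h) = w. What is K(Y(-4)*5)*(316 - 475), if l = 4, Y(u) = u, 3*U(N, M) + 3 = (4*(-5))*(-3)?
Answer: 159000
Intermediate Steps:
U(N, M) = 19 (U(N, M) = -1 + ((4*(-5))*(-3))/3 = -1 + (-20*(-3))/3 = -1 + (1/3)*60 = -1 + 20 = 19)
J(f, T) = 6
K(x) = 50*x (K(x) = (4 + 6)*(5*x) = 10*(5*x) = 50*x)
K(Y(-4)*5)*(316 - 475) = (50*(-4*5))*(316 - 475) = (50*(-20))*(-159) = -1000*(-159) = 159000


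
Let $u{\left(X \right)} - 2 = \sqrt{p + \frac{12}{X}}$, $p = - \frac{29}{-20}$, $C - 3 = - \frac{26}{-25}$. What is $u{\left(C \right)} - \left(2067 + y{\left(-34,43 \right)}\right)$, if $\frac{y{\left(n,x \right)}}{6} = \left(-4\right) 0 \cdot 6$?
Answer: $-2065 + \frac{\sqrt{4509145}}{1010} \approx -2062.9$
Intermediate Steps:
$y{\left(n,x \right)} = 0$ ($y{\left(n,x \right)} = 6 \left(-4\right) 0 \cdot 6 = 6 \cdot 0 \cdot 6 = 6 \cdot 0 = 0$)
$C = \frac{101}{25}$ ($C = 3 - \frac{26}{-25} = 3 - - \frac{26}{25} = 3 + \frac{26}{25} = \frac{101}{25} \approx 4.04$)
$p = \frac{29}{20}$ ($p = \left(-29\right) \left(- \frac{1}{20}\right) = \frac{29}{20} \approx 1.45$)
$u{\left(X \right)} = 2 + \sqrt{\frac{29}{20} + \frac{12}{X}}$
$u{\left(C \right)} - \left(2067 + y{\left(-34,43 \right)}\right) = \left(2 + \frac{\sqrt{145 + \frac{1200}{\frac{101}{25}}}}{10}\right) - 2067 = \left(2 + \frac{\sqrt{145 + 1200 \cdot \frac{25}{101}}}{10}\right) + \left(-2067 + 0\right) = \left(2 + \frac{\sqrt{145 + \frac{30000}{101}}}{10}\right) - 2067 = \left(2 + \frac{\sqrt{\frac{44645}{101}}}{10}\right) - 2067 = \left(2 + \frac{\frac{1}{101} \sqrt{4509145}}{10}\right) - 2067 = \left(2 + \frac{\sqrt{4509145}}{1010}\right) - 2067 = -2065 + \frac{\sqrt{4509145}}{1010}$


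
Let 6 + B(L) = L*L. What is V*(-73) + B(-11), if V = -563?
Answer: 41214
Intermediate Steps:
B(L) = -6 + L² (B(L) = -6 + L*L = -6 + L²)
V*(-73) + B(-11) = -563*(-73) + (-6 + (-11)²) = 41099 + (-6 + 121) = 41099 + 115 = 41214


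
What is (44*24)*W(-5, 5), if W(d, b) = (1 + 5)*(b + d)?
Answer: 0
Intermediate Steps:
W(d, b) = 6*b + 6*d (W(d, b) = 6*(b + d) = 6*b + 6*d)
(44*24)*W(-5, 5) = (44*24)*(6*5 + 6*(-5)) = 1056*(30 - 30) = 1056*0 = 0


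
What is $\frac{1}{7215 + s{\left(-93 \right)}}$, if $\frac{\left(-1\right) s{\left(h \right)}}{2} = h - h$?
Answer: $\frac{1}{7215} \approx 0.0001386$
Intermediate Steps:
$s{\left(h \right)} = 0$ ($s{\left(h \right)} = - 2 \left(h - h\right) = \left(-2\right) 0 = 0$)
$\frac{1}{7215 + s{\left(-93 \right)}} = \frac{1}{7215 + 0} = \frac{1}{7215}$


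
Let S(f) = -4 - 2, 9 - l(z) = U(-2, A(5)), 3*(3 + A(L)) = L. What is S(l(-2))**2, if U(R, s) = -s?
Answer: 36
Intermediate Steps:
A(L) = -3 + L/3
l(z) = 23/3 (l(z) = 9 - (-1)*(-3 + (1/3)*5) = 9 - (-1)*(-3 + 5/3) = 9 - (-1)*(-4)/3 = 9 - 1*4/3 = 9 - 4/3 = 23/3)
S(f) = -6
S(l(-2))**2 = (-6)**2 = 36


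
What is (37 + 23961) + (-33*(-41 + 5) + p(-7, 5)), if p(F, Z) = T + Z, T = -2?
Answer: 25189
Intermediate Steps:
p(F, Z) = -2 + Z
(37 + 23961) + (-33*(-41 + 5) + p(-7, 5)) = (37 + 23961) + (-33*(-41 + 5) + (-2 + 5)) = 23998 + (-33*(-36) + 3) = 23998 + (1188 + 3) = 23998 + 1191 = 25189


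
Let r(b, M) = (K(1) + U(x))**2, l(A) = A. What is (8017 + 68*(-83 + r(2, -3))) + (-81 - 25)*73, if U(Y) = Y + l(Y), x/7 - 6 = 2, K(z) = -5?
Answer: 773167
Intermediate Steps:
x = 56 (x = 42 + 7*2 = 42 + 14 = 56)
U(Y) = 2*Y (U(Y) = Y + Y = 2*Y)
r(b, M) = 11449 (r(b, M) = (-5 + 2*56)**2 = (-5 + 112)**2 = 107**2 = 11449)
(8017 + 68*(-83 + r(2, -3))) + (-81 - 25)*73 = (8017 + 68*(-83 + 11449)) + (-81 - 25)*73 = (8017 + 68*11366) - 106*73 = (8017 + 772888) - 7738 = 780905 - 7738 = 773167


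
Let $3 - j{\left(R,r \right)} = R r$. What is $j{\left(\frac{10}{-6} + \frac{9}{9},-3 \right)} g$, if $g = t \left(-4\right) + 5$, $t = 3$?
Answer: $-7$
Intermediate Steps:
$j{\left(R,r \right)} = 3 - R r$
$g = -7$ ($g = 3 \left(-4\right) + 5 = -12 + 5 = -7$)
$j{\left(\frac{10}{-6} + \frac{9}{9},-3 \right)} g = \left(3 - \left(\frac{10}{-6} + \frac{9}{9}\right) \left(-3\right)\right) \left(-7\right) = \left(3 - \left(10 \left(- \frac{1}{6}\right) + 9 \cdot \frac{1}{9}\right) \left(-3\right)\right) \left(-7\right) = \left(3 - \left(- \frac{5}{3} + 1\right) \left(-3\right)\right) \left(-7\right) = \left(3 - \left(- \frac{2}{3}\right) \left(-3\right)\right) \left(-7\right) = \left(3 - 2\right) \left(-7\right) = 1 \left(-7\right) = -7$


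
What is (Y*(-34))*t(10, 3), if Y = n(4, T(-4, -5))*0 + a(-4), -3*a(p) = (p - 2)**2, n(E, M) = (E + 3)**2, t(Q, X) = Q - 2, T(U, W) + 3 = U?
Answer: 3264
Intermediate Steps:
T(U, W) = -3 + U
t(Q, X) = -2 + Q
n(E, M) = (3 + E)**2
a(p) = -(-2 + p)**2/3 (a(p) = -(p - 2)**2/3 = -(-2 + p)**2/3)
Y = -12 (Y = (3 + 4)**2*0 - (-2 - 4)**2/3 = 7**2*0 - 1/3*(-6)**2 = 49*0 - 1/3*36 = 0 - 12 = -12)
(Y*(-34))*t(10, 3) = (-12*(-34))*(-2 + 10) = 408*8 = 3264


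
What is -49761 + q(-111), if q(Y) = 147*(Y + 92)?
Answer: -52554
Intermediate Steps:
q(Y) = 13524 + 147*Y (q(Y) = 147*(92 + Y) = 13524 + 147*Y)
-49761 + q(-111) = -49761 + (13524 + 147*(-111)) = -49761 + (13524 - 16317) = -49761 - 2793 = -52554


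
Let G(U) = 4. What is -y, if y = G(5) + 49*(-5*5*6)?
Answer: 7346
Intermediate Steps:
y = -7346 (y = 4 + 49*(-5*5*6) = 4 + 49*(-25*6) = 4 + 49*(-150) = 4 - 7350 = -7346)
-y = -1*(-7346) = 7346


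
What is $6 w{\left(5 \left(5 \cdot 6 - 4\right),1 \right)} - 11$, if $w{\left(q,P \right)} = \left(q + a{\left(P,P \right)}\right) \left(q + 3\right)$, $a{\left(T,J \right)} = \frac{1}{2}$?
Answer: $104128$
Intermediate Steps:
$a{\left(T,J \right)} = \frac{1}{2}$
$w{\left(q,P \right)} = \left(\frac{1}{2} + q\right) \left(3 + q\right)$ ($w{\left(q,P \right)} = \left(q + \frac{1}{2}\right) \left(q + 3\right) = \left(\frac{1}{2} + q\right) \left(3 + q\right)$)
$6 w{\left(5 \left(5 \cdot 6 - 4\right),1 \right)} - 11 = 6 \left(\frac{3}{2} + \left(5 \left(5 \cdot 6 - 4\right)\right)^{2} + \frac{7 \cdot 5 \left(5 \cdot 6 - 4\right)}{2}\right) - 11 = 6 \left(\frac{3}{2} + \left(5 \left(30 - 4\right)\right)^{2} + \frac{7 \cdot 5 \left(30 - 4\right)}{2}\right) - 11 = 6 \left(\frac{3}{2} + \left(5 \cdot 26\right)^{2} + \frac{7 \cdot 5 \cdot 26}{2}\right) - 11 = 6 \left(\frac{3}{2} + 130^{2} + \frac{7}{2} \cdot 130\right) - 11 = 6 \left(\frac{3}{2} + 16900 + 455\right) - 11 = 6 \cdot \frac{34713}{2} - 11 = 104139 - 11 = 104128$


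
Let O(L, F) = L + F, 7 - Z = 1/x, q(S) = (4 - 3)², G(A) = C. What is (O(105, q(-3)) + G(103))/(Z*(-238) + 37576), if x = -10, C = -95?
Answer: 55/179431 ≈ 0.00030652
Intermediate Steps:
G(A) = -95
q(S) = 1 (q(S) = 1² = 1)
Z = 71/10 (Z = 7 - 1/(-10) = 7 - 1*(-⅒) = 7 + ⅒ = 71/10 ≈ 7.1000)
O(L, F) = F + L
(O(105, q(-3)) + G(103))/(Z*(-238) + 37576) = ((1 + 105) - 95)/((71/10)*(-238) + 37576) = (106 - 95)/(-8449/5 + 37576) = 11/(179431/5) = 11*(5/179431) = 55/179431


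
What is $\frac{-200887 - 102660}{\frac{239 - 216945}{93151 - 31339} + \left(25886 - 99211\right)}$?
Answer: $\frac{9381423582}{2266290803} \approx 4.1395$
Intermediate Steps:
$\frac{-200887 - 102660}{\frac{239 - 216945}{93151 - 31339} + \left(25886 - 99211\right)} = - \frac{303547}{- \frac{216706}{61812} + \left(25886 - 99211\right)} = - \frac{303547}{\left(-216706\right) \frac{1}{61812} - 73325} = - \frac{303547}{- \frac{108353}{30906} - 73325} = - \frac{303547}{- \frac{2266290803}{30906}} = \left(-303547\right) \left(- \frac{30906}{2266290803}\right) = \frac{9381423582}{2266290803}$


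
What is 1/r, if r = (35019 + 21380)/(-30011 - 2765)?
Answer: -32776/56399 ≈ -0.58115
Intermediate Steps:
r = -56399/32776 (r = 56399/(-32776) = 56399*(-1/32776) = -56399/32776 ≈ -1.7207)
1/r = 1/(-56399/32776) = -32776/56399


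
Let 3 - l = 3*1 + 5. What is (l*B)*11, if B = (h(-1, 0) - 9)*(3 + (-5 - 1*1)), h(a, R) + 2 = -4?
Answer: -2475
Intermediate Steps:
h(a, R) = -6 (h(a, R) = -2 - 4 = -6)
B = 45 (B = (-6 - 9)*(3 + (-5 - 1*1)) = -15*(3 + (-5 - 1)) = -15*(3 - 6) = -15*(-3) = 45)
l = -5 (l = 3 - (3*1 + 5) = 3 - (3 + 5) = 3 - 1*8 = 3 - 8 = -5)
(l*B)*11 = -5*45*11 = -225*11 = -2475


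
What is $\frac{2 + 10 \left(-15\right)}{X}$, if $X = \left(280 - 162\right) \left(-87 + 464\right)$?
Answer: $- \frac{74}{22243} \approx -0.0033269$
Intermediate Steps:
$X = 44486$ ($X = 118 \cdot 377 = 44486$)
$\frac{2 + 10 \left(-15\right)}{X} = \frac{2 + 10 \left(-15\right)}{44486} = \left(2 - 150\right) \frac{1}{44486} = \left(-148\right) \frac{1}{44486} = - \frac{74}{22243}$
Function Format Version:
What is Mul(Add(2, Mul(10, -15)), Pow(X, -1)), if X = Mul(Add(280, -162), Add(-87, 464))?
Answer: Rational(-74, 22243) ≈ -0.0033269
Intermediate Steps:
X = 44486 (X = Mul(118, 377) = 44486)
Mul(Add(2, Mul(10, -15)), Pow(X, -1)) = Mul(Add(2, Mul(10, -15)), Pow(44486, -1)) = Mul(Add(2, -150), Rational(1, 44486)) = Mul(-148, Rational(1, 44486)) = Rational(-74, 22243)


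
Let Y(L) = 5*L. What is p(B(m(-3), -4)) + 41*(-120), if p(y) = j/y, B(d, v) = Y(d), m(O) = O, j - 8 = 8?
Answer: -73816/15 ≈ -4921.1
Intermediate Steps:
j = 16 (j = 8 + 8 = 16)
B(d, v) = 5*d
p(y) = 16/y
p(B(m(-3), -4)) + 41*(-120) = 16/((5*(-3))) + 41*(-120) = 16/(-15) - 4920 = 16*(-1/15) - 4920 = -16/15 - 4920 = -73816/15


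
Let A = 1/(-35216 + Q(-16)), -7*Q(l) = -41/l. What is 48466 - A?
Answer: 191161196690/3944233 ≈ 48466.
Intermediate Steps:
Q(l) = 41/(7*l) (Q(l) = -(-41)/(7*l) = 41/(7*l))
A = -112/3944233 (A = 1/(-35216 + (41/7)/(-16)) = 1/(-35216 + (41/7)*(-1/16)) = 1/(-35216 - 41/112) = 1/(-3944233/112) = -112/3944233 ≈ -2.8396e-5)
48466 - A = 48466 - 1*(-112/3944233) = 48466 + 112/3944233 = 191161196690/3944233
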